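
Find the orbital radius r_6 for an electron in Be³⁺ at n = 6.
0.476260 nm (or 4.762595 Å)

The Bohr radius formula is:
r_n = n² a₀ / Z

where a₀ = 0.052917721 nm is the Bohr radius.

For Be³⁺ (Z = 4) at n = 6:
r_6 = 6² × 0.052917721 nm / 4
r_6 = 36 × 0.052917721 nm / 4
r_6 = 1.9050380 nm / 4
r_6 = 0.476260 nm

The electron orbits at approximately 0.476260 nm from the nucleus.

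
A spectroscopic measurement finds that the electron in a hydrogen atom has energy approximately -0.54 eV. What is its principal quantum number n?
n = 5

The exact energy levels follow E_n = -13.6057 eV / n².

The measured value (-0.54 eV) is reported to only 2 significant figures, so we must test candidate n values and see which one matches to that precision.

Candidate energies:
  n = 3:  E = -13.6057/3² = -1.511744 eV
  n = 4:  E = -13.6057/4² = -0.850356 eV
  n = 5:  E = -13.6057/5² = -0.544228 eV  ← matches
  n = 6:  E = -13.6057/6² = -0.377936 eV
  n = 7:  E = -13.6057/7² = -0.277667 eV

Checking against the measurement of -0.54 eV (2 sig figs), only n = 5 agrees:
E_5 = -0.544228 eV, which rounds to -0.54 eV ✓

Therefore n = 5.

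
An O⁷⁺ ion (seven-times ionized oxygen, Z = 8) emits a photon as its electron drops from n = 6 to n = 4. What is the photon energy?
30.23 eV

The energy levels are E_n = -13.6057 Z² eV / n².

Energy at n = 6: E_6 = -13.6057 × 8² / 6² = -24.18791 eV
Energy at n = 4: E_4 = -13.6057 × 8² / 4² = -54.42280 eV

For emission (electron falling to lower state), the photon energy is:
E_photon = E_6 - E_4 = |-24.18791 - (-54.42280)|
E_photon = 30.23 eV

This energy is carried away by the emitted photon.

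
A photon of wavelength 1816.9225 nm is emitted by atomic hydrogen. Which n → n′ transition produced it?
n = 9 → n = 4

First, find the photon energy from the wavelength (hc = 1239.84 eV·nm):
E = hc/λ = 1239.84 eV·nm / 1816.9225 nm = 0.68238464 eV

The energy levels of hydrogen satisfy E_n = -13.6057 / n² eV, so an emission n_i → n_f releases
ΔE = 13.6057 × (1/n_f² − 1/n_i²) eV.

Setting ΔE equal to the photon energy:
1/n_f² − 1/n_i² = 0.68238464 / 13.6057 = 0.050154321

Since 1/n_i² must be positive, we need 1/n_f² > 0.050154321, i.e. n_f ≤ 4. For each allowed n_f, solve n_i = (1/n_f² − 0.050154321)^(−1/2) and check whether it is a whole number:
  n_f = 1: 1/n_i² = 1.000000000 − 0.050154321 = 0.949845679 → n_i = 1.026  (not an integer) ✗
  n_f = 2: 1/n_i² = 0.250000000 − 0.050154321 = 0.199845679 → n_i = 2.237  (not an integer) ✗
  n_f = 3: 1/n_i² = 0.111111111 − 0.050154321 = 0.060956790 → n_i = 4.050  (not an integer) ✗
  n_f = 4: 1/n_i² = 0.062500000 − 0.050154321 = 0.012345679 → n_i = 9.000  → integer, n_i = 9 ✓

Only n_f = 4 gives an integer upper level, n_i = 9.

The transition is from n = 9 to n = 4 (emission).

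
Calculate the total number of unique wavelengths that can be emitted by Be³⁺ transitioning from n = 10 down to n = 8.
3

The electron can occupy levels n = 8, 9, ..., 10 during de-excitation — that is m = 10 - 8 + 1 = 3 distinct levels.

The number of distinct spectral lines equals the number of ways to choose 2 of these m levels (each pair gives one possible emission transition):

Number of lines = m(m-1)/2 = 3×2/2 = 3

These correspond to all possible transitions between the 3 levels:
10 → 9, 10 → 8, 9 → 8

Each transition produces a photon with a unique energy (and thus wavelength). This count does not depend on Z.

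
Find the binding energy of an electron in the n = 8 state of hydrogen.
0.212589 eV

The ionization energy is the energy needed to remove the electron completely (n → ∞).

For hydrogen, E_n = -13.6057 eV / n².

At n = 8: E_8 = -13.6057 / 8² = -0.212589063 eV
At n = ∞: E_∞ = 0 eV

Ionization energy = E_∞ - E_8 = 0 - (-0.212589063) = 0.212589063 eV
Ionization energy ≈ 0.212589 eV

This is also called the binding energy of the electron in state n = 8.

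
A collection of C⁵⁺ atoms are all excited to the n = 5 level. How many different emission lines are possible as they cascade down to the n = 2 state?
6

The electron can occupy levels n = 2, 3, ..., 5 during de-excitation — that is m = 5 - 2 + 1 = 4 distinct levels.

The number of distinct spectral lines equals the number of ways to choose 2 of these m levels (each pair gives one possible emission transition):

Number of lines = m(m-1)/2 = 4×3/2 = 6

These correspond to all possible transitions between the 4 levels:
5 → 4, 5 → 3, 5 → 2, 4 → 3, 4 → 2, 3 → 2

Each transition produces a photon with a unique energy (and thus wavelength). This count does not depend on Z.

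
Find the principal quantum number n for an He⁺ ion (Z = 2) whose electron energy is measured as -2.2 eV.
n = 5

The exact energy levels follow E_n = -13.6057 Z² / n² eV with Z = 2.

The measured value (-2.2 eV) is reported to only 2 significant figures, so we must test candidate n values and see which one matches to that precision.

Candidate energies:
  n = 3:  E = -13.6057 × 2² / 3² = -6.04698 eV
  n = 4:  E = -13.6057 × 2² / 4² = -3.40143 eV
  n = 5:  E = -13.6057 × 2² / 5² = -2.17691 eV  ← matches
  n = 6:  E = -13.6057 × 2² / 6² = -1.51174 eV
  n = 7:  E = -13.6057 × 2² / 7² = -1.11067 eV

Checking against the measurement of -2.2 eV (2 sig figs), only n = 5 agrees:
E_5 = -2.17691 eV, which rounds to -2.2 eV ✓

Therefore n = 5.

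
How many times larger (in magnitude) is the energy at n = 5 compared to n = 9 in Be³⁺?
3.240000

Using E_n = -13.6057 Z² / n² eV with Z = 4:

E_5 = -13.6057 × 4² / 5² = -217.6912 / 25 = -8.707648000000 eV
E_9 = -13.6057 × 4² / 9² = -217.6912 / 81 = -2.687545679012 eV

The ratio is:
E_5/E_9 = (-8.707648000000) / (-2.687545679012)
E_5/E_9 = (-217.6912/25) / (-217.6912/81)
E_5/E_9 = 81/25
E_5/E_9 = 3.240000
(Note: the Z² factors cancel in the ratio.)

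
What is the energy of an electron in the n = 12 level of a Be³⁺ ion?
-1.51 eV

For hydrogen-like ions, the energy levels scale with Z²:
E_n = -13.6057 Z² / n² eV

For Be³⁺ (Z = 4) at n = 12:
E_12 = -13.6057 × 4² / 12²
E_12 = -13.6057 × 16 / 144
E_12 = -217.6912 / 144
E_12 = -1.51 eV

The energy is 16 times more negative than hydrogen at the same n due to the stronger nuclear charge.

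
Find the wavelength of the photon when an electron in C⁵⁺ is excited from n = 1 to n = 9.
2.56 nm

First, find the transition energy using E_n = -13.6057 Z² / n² eV:
E_1 = -13.6057 × 6² / 1² = -489.8052 eV
E_9 = -13.6057 × 6² / 9² = -6.0470 eV

Photon energy: |ΔE| = |E_9 - E_1| = 483.7582 eV

Convert to wavelength using E = hc/λ with hc = 1239.84 eV·nm:
λ = hc/E = 1239.84 eV·nm / 483.7582 eV
λ = 2.56 nm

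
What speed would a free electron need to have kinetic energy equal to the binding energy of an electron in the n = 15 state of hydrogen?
1.4585e+05 m/s (or 0.05% of c)

The binding energy at n = 15 for hydrogen is:
E_15 = -13.6057/15² = -0.060469778 eV
|E_15| = 0.060469778 eV

Convert to Joules:
KE = 0.060469778 eV × (1.602177 × 10⁻¹⁹ J/eV) = 9.688329e-21 J

Using KE = ½mv²:
v = √(2·KE/m_e)
v = √(2 × 9.688329e-21 J / 9.10938 × 10⁻³¹ kg)
v = 1.4585e+05 m/s

This is approximately 0.05% the speed of light.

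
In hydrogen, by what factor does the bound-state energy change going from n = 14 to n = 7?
4.00

Using E_n = -13.6057 Z² / n² eV with Z = 1:

E_7 = -13.6057 / 7² = -13.6057 / 49 = -0.27766735 eV
E_14 = -13.6057 / 14² = -13.6057 / 196 = -0.06941684 eV

The ratio is:
E_7/E_14 = (-0.27766735) / (-0.06941684)
E_7/E_14 = (-13.6057/49) / (-13.6057/196)
E_7/E_14 = 196/49
E_7/E_14 = 4.00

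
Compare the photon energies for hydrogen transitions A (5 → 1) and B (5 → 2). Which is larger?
5 → 1

Calculate the energy for each transition:

Transition 5 → 1:
ΔE₁ = |E_1 - E_5| = |-13.6057/1² - (-13.6057/5²)|
ΔE₁ = |-13.605700000 - (-0.544228000)| = 13.061472 eV

Transition 5 → 2:
ΔE₂ = |E_2 - E_5| = |-13.6057/2² - (-13.6057/5²)|
ΔE₂ = |-3.401425000 - (-0.544228000)| = 2.857197 eV

Since 13.061472 eV > 2.857197 eV, the transition 5 → 1 emits the more energetic photon.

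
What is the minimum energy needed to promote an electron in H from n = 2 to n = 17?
3.35435 eV

The energy levels of a hydrogen-like atom are E_n = -13.6057 eV / n².

Energy at n = 2: E_2 = -13.6057 / 2² = -3.40142500 eV
Energy at n = 17: E_17 = -13.6057 / 17² = -0.04707855 eV

The excitation energy is the difference:
ΔE = E_17 - E_2
ΔE = -0.04707855 - (-3.40142500)
ΔE = 3.35435 eV

Since this is positive, energy must be absorbed (photon absorption).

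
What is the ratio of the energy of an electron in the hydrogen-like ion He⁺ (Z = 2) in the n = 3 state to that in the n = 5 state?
2.78

Using E_n = -13.6057 Z² / n² eV with Z = 2:

E_3 = -13.6057 × 2² / 3² = -54.4228 / 9 = -6.04697778 eV
E_5 = -13.6057 × 2² / 5² = -54.4228 / 25 = -2.17691200 eV

The ratio is:
E_3/E_5 = (-6.04697778) / (-2.17691200)
E_3/E_5 = (-54.4228/9) / (-54.4228/25)
E_3/E_5 = 25/9
E_3/E_5 = 2.78
(Note: the Z² factors cancel in the ratio.)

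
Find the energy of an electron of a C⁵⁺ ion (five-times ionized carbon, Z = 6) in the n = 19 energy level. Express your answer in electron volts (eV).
-1.36 eV

The energy levels of a hydrogen-like atom are given by:
E_n = -13.6057 Z² / n² eV  (with Z = 6 for C⁵⁺)

For n = 19:
E_19 = -13.6057 × 6² / 19²
E_19 = -13.6057 × 36 / 361
E_19 = -1.36 eV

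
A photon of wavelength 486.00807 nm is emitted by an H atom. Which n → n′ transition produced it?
n = 4 → n = 2

First, find the photon energy from the wavelength (hc = 1239.84 eV·nm):
E = hc/λ = 1239.84 eV·nm / 486.00807 nm = 2.5510688 eV

The energy levels of hydrogen satisfy E_n = -13.6057 / n² eV, so an emission n_i → n_f releases
ΔE = 13.6057 × (1/n_f² − 1/n_i²) eV.

Setting ΔE equal to the photon energy:
1/n_f² − 1/n_i² = 2.5510688 / 13.6057 = 0.18750000

Since 1/n_i² must be positive, we need 1/n_f² > 0.18750000, i.e. n_f ≤ 2. For each allowed n_f, solve n_i = (1/n_f² − 0.18750000)^(−1/2) and check whether it is a whole number:
  n_f = 1: 1/n_i² = 1.00000000 − 0.18750000 = 0.81250000 → n_i = 1.109  (not an integer) ✗
  n_f = 2: 1/n_i² = 0.25000000 − 0.18750000 = 0.06250000 → n_i = 4.000  → integer, n_i = 4 ✓

Only n_f = 2 gives an integer upper level, n_i = 4.

The transition is from n = 4 to n = 2 (emission).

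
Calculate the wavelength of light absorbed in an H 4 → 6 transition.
2624.44 nm

First, find the transition energy using E_n = -13.6057 / n² eV:
E_4 = -13.6057 / 4² = -0.85035625 eV
E_6 = -13.6057 / 6² = -0.37793611 eV

Photon energy: |ΔE| = |E_6 - E_4| = 0.47242014 eV

Convert to wavelength using E = hc/λ with hc = 1239.84 eV·nm:
λ = hc/E = 1239.84 eV·nm / 0.47242014 eV
λ = 2624.44 nm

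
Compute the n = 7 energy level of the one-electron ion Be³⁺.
-4.44268 eV

For hydrogen-like ions, the energy levels scale with Z²:
E_n = -13.6057 Z² / n² eV

For Be³⁺ (Z = 4) at n = 7:
E_7 = -13.6057 × 4² / 7²
E_7 = -13.6057 × 16 / 49
E_7 = -217.6912 / 49
E_7 = -4.44268 eV

The energy is 16 times more negative than hydrogen at the same n due to the stronger nuclear charge.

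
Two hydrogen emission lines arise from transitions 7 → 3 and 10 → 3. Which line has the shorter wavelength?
10 → 3

Calculate the energy for each transition:

Transition 7 → 3:
ΔE₁ = |E_3 - E_7| = |-13.6057/3² - (-13.6057/7²)|
ΔE₁ = |-1.51174444444 - (-0.27766734694)| = 1.23407710 eV

Transition 10 → 3:
ΔE₂ = |E_3 - E_10| = |-13.6057/3² - (-13.6057/10²)|
ΔE₂ = |-1.51174444444 - (-0.13605700000)| = 1.37568744 eV

Since 1.37568744 eV > 1.23407710 eV, the transition 10 → 3 emits the more energetic photon.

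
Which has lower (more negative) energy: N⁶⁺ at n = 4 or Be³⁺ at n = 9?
N⁶⁺ at n = 4 (E = -41.67 eV)

Using E_n = -13.6057 Z² / n² eV:

N⁶⁺ (Z = 7) at n = 4:
E = -13.6057 × 7² / 4² = -13.6057 × 49 / 16 = -41.66746 eV

Be³⁺ (Z = 4) at n = 9:
E = -13.6057 × 4² / 9² = -13.6057 × 16 / 81 = -2.68755 eV

Since -41.66746 eV < -2.68755 eV,
N⁶⁺ at n = 4 is more tightly bound (requires more energy to ionize).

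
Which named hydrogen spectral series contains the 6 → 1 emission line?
Lyman series

The spectral series in hydrogen are named based on the final (lower) energy level:
- Lyman series: n_final = 1 (ultraviolet)
- Balmer series: n_final = 2 (visible/near-UV)
- Paschen series: n_final = 3 (infrared)
- Brackett series: n_final = 4 (infrared)
- Pfund series: n_final = 5 (far infrared)

Since this transition ends at n = 1, it belongs to the Lyman series.

For reference, this 6 → 1 line has photon energy
ΔE = 13.6057 eV × (1/1² - 1/6²) = 13.22776389 eV,
corresponding to wavelength λ = hc/ΔE = 1239.84 eV·nm / 13.22776389 eV = 93.730128 nm in the ultraviolet region.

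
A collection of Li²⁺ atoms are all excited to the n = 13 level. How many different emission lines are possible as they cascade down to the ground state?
78

The electron can occupy levels n = 1, 2, ..., 13 during de-excitation — that is m = 13 - 1 + 1 = 13 distinct levels.

The number of distinct spectral lines equals the number of ways to choose 2 of these m levels (each pair gives one possible emission transition):

Number of lines = m(m-1)/2 = 13×12/2 = 78

These correspond to all possible transitions between the 13 levels:
13 → 12, 13 → 11, 13 → 10, 13 → 9, 13 → 8, 13 → 7, 13 → 6, 13 → 5...

Each transition produces a photon with a unique energy (and thus wavelength). This count does not depend on Z.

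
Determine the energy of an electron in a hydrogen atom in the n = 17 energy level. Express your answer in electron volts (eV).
-0.04708 eV

The energy levels of a hydrogen-like atom are given by:
E_n = -13.6057 eV / n²

For n = 17:
E_17 = -13.6057 eV / 17²
E_17 = -13.6057 eV / 289
E_17 = -0.04708 eV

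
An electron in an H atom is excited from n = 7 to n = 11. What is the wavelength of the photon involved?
7504.0152 nm

First, find the transition energy using E_n = -13.6057 / n² eV:
E_7 = -13.6057 / 7² = -0.2776673469 eV
E_11 = -13.6057 / 11² = -0.1124438017 eV

Photon energy: |ΔE| = |E_11 - E_7| = 0.1652235452 eV

Convert to wavelength using E = hc/λ with hc = 1239.84 eV·nm:
λ = hc/E = 1239.84 eV·nm / 0.1652235452 eV
λ = 7504.0152 nm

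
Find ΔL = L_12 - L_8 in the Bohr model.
4.21829e-34 J·s (or 4ℏ)

In the Bohr model, L_n = nℏ where ℏ = 1.0545718e-34 J·s.

L_12 = 12ℏ = 1.2654862e-33 J·s
L_8 = 8ℏ = 8.4365744e-34 J·s

ΔL = L_12 - L_8 = (12 - 8)ℏ = 4ℏ
ΔL = 4 × 1.0545718e-34 J·s = 4.21829e-34 J·s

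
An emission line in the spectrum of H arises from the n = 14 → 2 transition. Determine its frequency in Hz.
8.0568e+14 Hz

First, find the transition energy:
E_14 = -13.6057 / 14² = -0.06941684 eV
E_2 = -13.6057 / 2² = -3.40142500 eV
|ΔE| = |E_2 - E_14| = 3.33200816 eV

Convert to Joules: E = 3.33200816 eV × (1.602177 × 10⁻¹⁹ J/eV) = 5.338467e-19 J

Using E = hf:
f = E/h = 5.338467e-19 J / (6.62607 × 10⁻³⁴ J·s)
f = 8.0568e+14 Hz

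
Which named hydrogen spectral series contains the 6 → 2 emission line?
Balmer series

The spectral series in hydrogen are named based on the final (lower) energy level:
- Lyman series: n_final = 1 (ultraviolet)
- Balmer series: n_final = 2 (visible/near-UV)
- Paschen series: n_final = 3 (infrared)
- Brackett series: n_final = 4 (infrared)
- Pfund series: n_final = 5 (far infrared)

Since this transition ends at n = 2, it belongs to the Balmer series.

For reference, this 6 → 2 line has photon energy
ΔE = 13.6057 eV × (1/2² - 1/6²) = 3.023489 eV,
corresponding to wavelength λ = hc/ΔE = 1239.84 eV·nm / 3.023489 eV = 410.07 nm in the visible/near-UV region.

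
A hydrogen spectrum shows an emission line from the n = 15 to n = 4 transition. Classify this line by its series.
Brackett series

The spectral series in hydrogen are named based on the final (lower) energy level:
- Lyman series: n_final = 1 (ultraviolet)
- Balmer series: n_final = 2 (visible/near-UV)
- Paschen series: n_final = 3 (infrared)
- Brackett series: n_final = 4 (infrared)
- Pfund series: n_final = 5 (far infrared)

Since this transition ends at n = 4, it belongs to the Brackett series.

For reference, this 15 → 4 line has photon energy
ΔE = 13.6057 eV × (1/4² - 1/15²) = 0.7898864722 eV,
corresponding to wavelength λ = hc/ΔE = 1239.84 eV·nm / 0.7898864722 eV = 1569.6433 nm in the infrared region.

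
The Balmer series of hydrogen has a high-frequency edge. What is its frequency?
8.2246e+14 Hz

The series limit corresponds to the transition from n = ∞ to n = 2.
This is the highest energy (shortest wavelength) transition in the Balmer series.

E_∞ = 0 eV
E_2 = -13.6057 / 2² = -3.40142500 eV

Energy at series limit:
ΔE = E_∞ - E_2 = 0 - (-3.40142500) = 3.40142500 eV
E = 3.40142500 eV × (1.602177 × 10⁻¹⁹ J/eV) = 5.449685e-19 J
f = E/h = 5.449685e-19 J / (6.62607 × 10⁻³⁴ J·s) = 8.2246e+14 Hz

This energy equals the ionization energy from the n = 2 state of hydrogen.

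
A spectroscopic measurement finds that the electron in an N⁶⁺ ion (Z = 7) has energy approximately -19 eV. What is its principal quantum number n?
n = 6

The exact energy levels follow E_n = -13.6057 Z² / n² eV with Z = 7.

The measured value (-19 eV) is reported to only 2 significant figures, so we must test candidate n values and see which one matches to that precision.

Candidate energies:
  n = 4:  E = -13.6057 × 7² / 4² = -41.66746 eV
  n = 5:  E = -13.6057 × 7² / 5² = -26.66717 eV
  n = 6:  E = -13.6057 × 7² / 6² = -18.51887 eV  ← matches
  n = 7:  E = -13.6057 × 7² / 7² = -13.60570 eV
  n = 8:  E = -13.6057 × 7² / 8² = -10.41686 eV

Checking against the measurement of -19 eV (2 sig figs), only n = 6 agrees:
E_6 = -18.51887 eV, which rounds to -19 eV ✓

Therefore n = 6.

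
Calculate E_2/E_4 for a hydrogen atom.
4.00

Using E_n = -13.6057 Z² / n² eV with Z = 1:

E_2 = -13.6057 / 2² = -13.6057 / 4 = -3.40142500 eV
E_4 = -13.6057 / 4² = -13.6057 / 16 = -0.85035625 eV

The ratio is:
E_2/E_4 = (-3.40142500) / (-0.85035625)
E_2/E_4 = (-13.6057/4) / (-13.6057/16)
E_2/E_4 = 16/4
E_2/E_4 = 4.00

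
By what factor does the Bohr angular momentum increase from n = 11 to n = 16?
1.45455

In the Bohr model, L_n = nℏ, so the ratio is purely the ratio of quantum numbers:

L_16/L_11 = 16ℏ / 11ℏ = 16/11 = 1.45455

The angular momentum scales linearly with n.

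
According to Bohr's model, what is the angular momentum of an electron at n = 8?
8.44e-34 J·s (or 8ℏ)

In the Bohr model, angular momentum is quantized:
L = nℏ

where ℏ = h/(2π) = 1.0546e-34 J·s

For n = 8:
L = 8 × 1.0546e-34 J·s
L = 8.44e-34 J·s

This can also be written as L = 8ℏ.
The angular momentum is an integer multiple of the reduced Planck constant.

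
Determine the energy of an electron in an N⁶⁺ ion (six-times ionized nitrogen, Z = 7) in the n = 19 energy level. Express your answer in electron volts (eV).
-1.846757 eV

The energy levels of a hydrogen-like atom are given by:
E_n = -13.6057 Z² / n² eV  (with Z = 7 for N⁶⁺)

For n = 19:
E_19 = -13.6057 × 7² / 19²
E_19 = -13.6057 × 49 / 361
E_19 = -1.846757 eV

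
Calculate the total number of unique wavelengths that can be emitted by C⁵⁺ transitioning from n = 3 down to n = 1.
3

The electron can occupy levels n = 1, 2, ..., 3 during de-excitation — that is m = 3 - 1 + 1 = 3 distinct levels.

The number of distinct spectral lines equals the number of ways to choose 2 of these m levels (each pair gives one possible emission transition):

Number of lines = m(m-1)/2 = 3×2/2 = 3

These correspond to all possible transitions between the 3 levels:
3 → 2, 3 → 1, 2 → 1

Each transition produces a photon with a unique energy (and thus wavelength). This count does not depend on Z.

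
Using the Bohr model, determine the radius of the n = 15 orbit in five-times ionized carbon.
1.9844 nm (or 19.8441 Å)

The Bohr radius formula is:
r_n = n² a₀ / Z

where a₀ = 0.0529177 nm is the Bohr radius.

For C⁵⁺ (Z = 6) at n = 15:
r_15 = 15² × 0.0529177 nm / 6
r_15 = 225 × 0.0529177 nm / 6
r_15 = 11.90648 nm / 6
r_15 = 1.9844 nm

The electron orbits at approximately 1.9844 nm from the nucleus.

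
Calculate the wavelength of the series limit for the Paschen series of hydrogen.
820.1386 nm

The series limit corresponds to the transition from n = ∞ to n = 3.
This is the highest energy (shortest wavelength) transition in the Paschen series.

E_∞ = 0 eV
E_3 = -13.6057 / 3² = -1.51174444 eV

Energy at series limit:
ΔE = E_∞ - E_3 = 0 - (-1.51174444) = 1.51174444 eV
λ = hc/E = 1239.84 eV·nm / 1.51174444 eV = 820.1386 nm

This energy equals the ionization energy from the n = 3 state of hydrogen.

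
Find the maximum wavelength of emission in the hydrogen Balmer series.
656.11 nm

The longest wavelength corresponds to the smallest energy transition in the series.
The Balmer series has all transitions ending at n_f = 2.

For H, the first line (α-line) is the jump from n = 3 to n = 2:
E_3 = -13.6057 / 3² = -1.511744 eV
E_2 = -13.6057 / 2² = -3.401425 eV
ΔE = E_3 - E_2 = 1.889681 eV

λ = hc/E = 1239.84 eV·nm / 1.889681 eV
λ = 656.11 nm

This is the α-line of the Balmer series in H.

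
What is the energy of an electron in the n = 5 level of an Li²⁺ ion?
-4.90 eV

For hydrogen-like ions, the energy levels scale with Z²:
E_n = -13.6057 Z² / n² eV

For Li²⁺ (Z = 3) at n = 5:
E_5 = -13.6057 × 3² / 5²
E_5 = -13.6057 × 9 / 25
E_5 = -122.4513 / 25
E_5 = -4.90 eV

The energy is 9 times more negative than hydrogen at the same n due to the stronger nuclear charge.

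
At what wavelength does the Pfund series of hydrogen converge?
2278.16283 nm

The series limit corresponds to the transition from n = ∞ to n = 5.
This is the highest energy (shortest wavelength) transition in the Pfund series.

E_∞ = 0 eV
E_5 = -13.6057 / 5² = -0.54422800000 eV

Energy at series limit:
ΔE = E_∞ - E_5 = 0 - (-0.54422800000) = 0.54422800000 eV
λ = hc/E = 1239.84 eV·nm / 0.54422800000 eV = 2278.16283 nm

This energy equals the ionization energy from the n = 5 state of hydrogen.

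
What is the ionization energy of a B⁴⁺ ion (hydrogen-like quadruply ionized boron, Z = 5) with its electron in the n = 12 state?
2.36210 eV

The ionization energy is the energy needed to remove the electron completely (n → ∞).

For a hydrogen-like ion with Z = 5, E_n = -13.6057 Z² / n² eV.

At n = 12: E_12 = -13.6057 × 5² / 12² = -2.36210069 eV
At n = ∞: E_∞ = 0 eV

Ionization energy = E_∞ - E_12 = 0 - (-2.36210069) = 2.36210069 eV
Ionization energy ≈ 2.36210 eV

This is also called the binding energy of the electron in state n = 12.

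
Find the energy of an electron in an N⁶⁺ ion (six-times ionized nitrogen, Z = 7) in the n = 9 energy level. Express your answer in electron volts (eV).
-8.230609 eV

The energy levels of a hydrogen-like atom are given by:
E_n = -13.6057 Z² / n² eV  (with Z = 7 for N⁶⁺)

For n = 9:
E_9 = -13.6057 × 7² / 9²
E_9 = -13.6057 × 49 / 81
E_9 = -8.230609 eV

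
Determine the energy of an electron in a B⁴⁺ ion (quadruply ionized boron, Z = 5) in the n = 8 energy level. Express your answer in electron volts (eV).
-5.314727 eV

The energy levels of a hydrogen-like atom are given by:
E_n = -13.6057 Z² / n² eV  (with Z = 5 for B⁴⁺)

For n = 8:
E_8 = -13.6057 × 5² / 8²
E_8 = -13.6057 × 25 / 64
E_8 = -5.314727 eV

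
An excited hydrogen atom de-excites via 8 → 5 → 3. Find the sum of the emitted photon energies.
1.30 eV

The energy levels of hydrogen are E_n = -13.6057 / n² eV.

First transition (8 → 5):
ΔE₁ = |E_5 - E_8|
ΔE₁ = |-0.54422800 - (-0.21258906)| = 0.33164 eV

Second transition (5 → 3):
ΔE₂ = |E_3 - E_5|
ΔE₂ = |-1.51174444 - (-0.54422800)| = 0.96752 eV

Total energy released:
E_total = ΔE₁ + ΔE₂ = 0.33164 + 0.96752 = 1.30 eV

Note: This equals the direct transition 8 → 3: 1.30 eV ✓
Energy is conserved regardless of the path taken.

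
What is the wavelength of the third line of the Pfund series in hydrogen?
3738.5236 nm

The lines of a series are numbered from the longest wavelength (smallest ΔE) outward; the third line is the transition from n = n_f + 3 to n_f.
The Pfund series has all transitions ending at n_f = 5.

For H, the third line (γ-line) is the jump from n = 8 to n = 5:
E_8 = -13.6057 / 8² = -0.2125890625 eV
E_5 = -13.6057 / 5² = -0.5442280000 eV
ΔE = E_8 - E_5 = 0.3316389375 eV

λ = hc/E = 1239.84 eV·nm / 0.3316389375 eV
λ = 3738.5236 nm

This is the γ-line of the Pfund series in H.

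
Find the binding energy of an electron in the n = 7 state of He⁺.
1.11067 eV

The ionization energy is the energy needed to remove the electron completely (n → ∞).

For a hydrogen-like ion with Z = 2, E_n = -13.6057 Z² / n² eV.

At n = 7: E_7 = -13.6057 × 2² / 7² = -1.11066939 eV
At n = ∞: E_∞ = 0 eV

Ionization energy = E_∞ - E_7 = 0 - (-1.11066939) = 1.11066939 eV
Ionization energy ≈ 1.11067 eV

This is also called the binding energy of the electron in state n = 7.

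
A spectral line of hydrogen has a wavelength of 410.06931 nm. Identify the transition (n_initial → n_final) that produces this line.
n = 6 → n = 2

First, find the photon energy from the wavelength (hc = 1239.84 eV·nm):
E = hc/λ = 1239.84 eV·nm / 410.06931 nm = 3.0234889 eV

The energy levels of hydrogen satisfy E_n = -13.6057 / n² eV, so an emission n_i → n_f releases
ΔE = 13.6057 × (1/n_f² − 1/n_i²) eV.

Setting ΔE equal to the photon energy:
1/n_f² − 1/n_i² = 3.0234889 / 13.6057 = 0.22222222

Since 1/n_i² must be positive, we need 1/n_f² > 0.22222222, i.e. n_f ≤ 2. For each allowed n_f, solve n_i = (1/n_f² − 0.22222222)^(−1/2) and check whether it is a whole number:
  n_f = 1: 1/n_i² = 1.00000000 − 0.22222222 = 0.77777778 → n_i = 1.134  (not an integer) ✗
  n_f = 2: 1/n_i² = 0.25000000 − 0.22222222 = 0.02777778 → n_i = 6.000  → integer, n_i = 6 ✓

Only n_f = 2 gives an integer upper level, n_i = 6.

The transition is from n = 6 to n = 2 (emission).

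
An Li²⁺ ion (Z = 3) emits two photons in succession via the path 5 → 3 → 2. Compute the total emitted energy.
25.71477 eV

The energy levels of Li²⁺ are E_n = -13.6057 × 3² / n² eV.

First transition (5 → 3):
ΔE₁ = |E_3 - E_5|
ΔE₁ = |-13.60570000000 - (-4.89805200000)| = 8.70764800 eV

Second transition (3 → 2):
ΔE₂ = |E_2 - E_3|
ΔE₂ = |-30.61282500000 - (-13.60570000000)| = 17.00712500 eV

Total energy released:
E_total = ΔE₁ + ΔE₂ = 8.70764800 + 17.00712500 = 25.71477 eV

Note: This equals the direct transition 5 → 2: 25.71477 eV ✓
Energy is conserved regardless of the path taken.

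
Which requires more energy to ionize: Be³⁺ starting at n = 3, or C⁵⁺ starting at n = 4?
C⁵⁺ at n = 4 (E = -30.612825 eV)

Using E_n = -13.6057 Z² / n² eV:

Be³⁺ (Z = 4) at n = 3:
E = -13.6057 × 4² / 3² = -13.6057 × 16 / 9 = -24.187911111 eV

C⁵⁺ (Z = 6) at n = 4:
E = -13.6057 × 6² / 4² = -13.6057 × 36 / 16 = -30.612825000 eV

Since -30.612825000 eV < -24.187911111 eV,
C⁵⁺ at n = 4 is more tightly bound (requires more energy to ionize).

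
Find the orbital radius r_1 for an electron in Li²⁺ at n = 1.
0.0176 nm (or 0.1764 Å)

The Bohr radius formula is:
r_n = n² a₀ / Z

where a₀ = 0.0529177 nm is the Bohr radius.

For Li²⁺ (Z = 3) at n = 1:
r_1 = 1² × 0.0529177 nm / 3
r_1 = 1 × 0.0529177 nm / 3
r_1 = 0.05292 nm / 3
r_1 = 0.0176 nm

The electron orbits at approximately 0.0176 nm from the nucleus.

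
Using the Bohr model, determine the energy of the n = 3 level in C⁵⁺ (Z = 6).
-54.42 eV

For hydrogen-like ions, the energy levels scale with Z²:
E_n = -13.6057 Z² / n² eV

For C⁵⁺ (Z = 6) at n = 3:
E_3 = -13.6057 × 6² / 3²
E_3 = -13.6057 × 36 / 9
E_3 = -489.8052 / 9
E_3 = -54.42 eV

The energy is 36 times more negative than hydrogen at the same n due to the stronger nuclear charge.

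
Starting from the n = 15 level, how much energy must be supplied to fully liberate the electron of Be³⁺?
0.967516 eV

The ionization energy is the energy needed to remove the electron completely (n → ∞).

For a hydrogen-like ion with Z = 4, E_n = -13.6057 Z² / n² eV.

At n = 15: E_15 = -13.6057 × 4² / 15² = -0.967516444 eV
At n = ∞: E_∞ = 0 eV

Ionization energy = E_∞ - E_15 = 0 - (-0.967516444) = 0.967516444 eV
Ionization energy ≈ 0.967516 eV

This is also called the binding energy of the electron in state n = 15.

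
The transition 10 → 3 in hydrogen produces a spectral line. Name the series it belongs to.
Paschen series

The spectral series in hydrogen are named based on the final (lower) energy level:
- Lyman series: n_final = 1 (ultraviolet)
- Balmer series: n_final = 2 (visible/near-UV)
- Paschen series: n_final = 3 (infrared)
- Brackett series: n_final = 4 (infrared)
- Pfund series: n_final = 5 (far infrared)

Since this transition ends at n = 3, it belongs to the Paschen series.

For reference, this 10 → 3 line has photon energy
ΔE = 13.6057 eV × (1/3² - 1/10²) = 1.37568744 eV,
corresponding to wavelength λ = hc/ΔE = 1239.84 eV·nm / 1.37568744 eV = 901.2512 nm in the infrared region.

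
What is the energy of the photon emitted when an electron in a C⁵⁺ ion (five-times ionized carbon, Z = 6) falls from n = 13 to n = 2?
119.5530 eV

The energy levels are E_n = -13.6057 Z² eV / n².

Energy at n = 13: E_13 = -13.6057 × 6² / 13² = -2.8982556 eV
Energy at n = 2: E_2 = -13.6057 × 6² / 2² = -122.4513000 eV

For emission (electron falling to lower state), the photon energy is:
E_photon = E_13 - E_2 = |-2.8982556 - (-122.4513000)|
E_photon = 119.5530 eV

This energy is carried away by the emitted photon.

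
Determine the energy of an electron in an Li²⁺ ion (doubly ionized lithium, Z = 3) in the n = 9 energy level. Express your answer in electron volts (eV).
-1.51174 eV

The energy levels of a hydrogen-like atom are given by:
E_n = -13.6057 Z² / n² eV  (with Z = 3 for Li²⁺)

For n = 9:
E_9 = -13.6057 × 3² / 9²
E_9 = -13.6057 × 9 / 81
E_9 = -1.51174 eV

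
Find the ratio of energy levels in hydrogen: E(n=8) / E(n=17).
4.515625

Using E_n = -13.6057 Z² / n² eV with Z = 1:

E_8 = -13.6057 / 8² = -13.6057 / 64 = -0.21258906 eV
E_17 = -13.6057 / 17² = -13.6057 / 289 = -0.04707855 eV

The ratio is:
E_8/E_17 = (-0.21258906) / (-0.04707855)
E_8/E_17 = (-13.6057/64) / (-13.6057/289)
E_8/E_17 = 289/64
E_8/E_17 = 4.515625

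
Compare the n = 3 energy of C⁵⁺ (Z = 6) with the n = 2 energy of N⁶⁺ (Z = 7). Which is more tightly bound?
N⁶⁺ at n = 2 (E = -166.67 eV)

Using E_n = -13.6057 Z² / n² eV:

C⁵⁺ (Z = 6) at n = 3:
E = -13.6057 × 6² / 3² = -13.6057 × 36 / 9 = -54.42280 eV

N⁶⁺ (Z = 7) at n = 2:
E = -13.6057 × 7² / 2² = -13.6057 × 49 / 4 = -166.66983 eV

Since -166.66983 eV < -54.42280 eV,
N⁶⁺ at n = 2 is more tightly bound (requires more energy to ionize).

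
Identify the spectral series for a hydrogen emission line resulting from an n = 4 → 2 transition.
Balmer series

The spectral series in hydrogen are named based on the final (lower) energy level:
- Lyman series: n_final = 1 (ultraviolet)
- Balmer series: n_final = 2 (visible/near-UV)
- Paschen series: n_final = 3 (infrared)
- Brackett series: n_final = 4 (infrared)
- Pfund series: n_final = 5 (far infrared)

Since this transition ends at n = 2, it belongs to the Balmer series.

For reference, this 4 → 2 line has photon energy
ΔE = 13.6057 eV × (1/2² - 1/4²) = 2.551069 eV,
corresponding to wavelength λ = hc/ΔE = 1239.84 eV·nm / 2.551069 eV = 486.01 nm in the visible/near-UV region.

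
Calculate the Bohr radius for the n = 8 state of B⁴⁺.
0.6773 nm (or 6.7735 Å)

The Bohr radius formula is:
r_n = n² a₀ / Z

where a₀ = 0.0529177 nm is the Bohr radius.

For B⁴⁺ (Z = 5) at n = 8:
r_8 = 8² × 0.0529177 nm / 5
r_8 = 64 × 0.0529177 nm / 5
r_8 = 3.38673 nm / 5
r_8 = 0.6773 nm

The electron orbits at approximately 0.6773 nm from the nucleus.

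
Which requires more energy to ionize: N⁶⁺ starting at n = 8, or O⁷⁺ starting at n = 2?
O⁷⁺ at n = 2 (E = -217.69 eV)

Using E_n = -13.6057 Z² / n² eV:

N⁶⁺ (Z = 7) at n = 8:
E = -13.6057 × 7² / 8² = -13.6057 × 49 / 64 = -10.41686 eV

O⁷⁺ (Z = 8) at n = 2:
E = -13.6057 × 8² / 2² = -13.6057 × 64 / 4 = -217.69120 eV

Since -217.69120 eV < -10.41686 eV,
O⁷⁺ at n = 2 is more tightly bound (requires more energy to ionize).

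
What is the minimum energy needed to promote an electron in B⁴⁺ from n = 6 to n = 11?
6.6373 eV

The energy levels of a hydrogen-like atom are E_n = -13.6057 Z² eV / n².

Energy at n = 6: E_6 = -13.6057 × 5² / 6² = -9.4484028 eV
Energy at n = 11: E_11 = -13.6057 × 5² / 11² = -2.8110950 eV

The excitation energy is the difference:
ΔE = E_11 - E_6
ΔE = -2.8110950 - (-9.4484028)
ΔE = 6.6373 eV

Since this is positive, energy must be absorbed (photon absorption).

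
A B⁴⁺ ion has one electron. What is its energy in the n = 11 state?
-2.811095 eV

For hydrogen-like ions, the energy levels scale with Z²:
E_n = -13.6057 Z² / n² eV

For B⁴⁺ (Z = 5) at n = 11:
E_11 = -13.6057 × 5² / 11²
E_11 = -13.6057 × 25 / 121
E_11 = -340.1425 / 121
E_11 = -2.811095 eV

The energy is 25 times more negative than hydrogen at the same n due to the stronger nuclear charge.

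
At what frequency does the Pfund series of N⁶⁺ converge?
6.45e+15 Hz

The series limit corresponds to the transition from n = ∞ to n = 5.
This is the highest energy (shortest wavelength) transition in the Pfund series.

E_∞ = 0 eV
E_5 = -13.6057 × 7² / 5² = -26.66717 eV

Energy at series limit:
ΔE = E_∞ - E_5 = 0 - (-26.66717) = 26.66717 eV
E = 26.66717 eV × (1.602177 × 10⁻¹⁹ J/eV) = 4.2726e-18 J
f = E/h = 4.2726e-18 J / (6.62607 × 10⁻³⁴ J·s) = 6.45e+15 Hz

This energy equals the ionization energy from the n = 5 state of N⁶⁺.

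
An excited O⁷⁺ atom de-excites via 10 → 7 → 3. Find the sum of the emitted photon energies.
88.044 eV

The energy levels of O⁷⁺ are E_n = -13.6057 × 8² / n² eV.

First transition (10 → 7):
ΔE₁ = |E_7 - E_10|
ΔE₁ = |-17.770710204 - (-8.707648000)| = 9.063062 eV

Second transition (7 → 3):
ΔE₂ = |E_3 - E_7|
ΔE₂ = |-96.751644444 - (-17.770710204)| = 78.980934 eV

Total energy released:
E_total = ΔE₁ + ΔE₂ = 9.063062 + 78.980934 = 88.044 eV

Note: This equals the direct transition 10 → 3: 88.044 eV ✓
Energy is conserved regardless of the path taken.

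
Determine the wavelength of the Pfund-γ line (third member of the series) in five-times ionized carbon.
103.8479 nm

The lines of a series are numbered from the longest wavelength (smallest ΔE) outward; the third line is the transition from n = n_f + 3 to n_f.
The Pfund series has all transitions ending at n_f = 5.

For C⁵⁺ (Z = 6), the third line (γ-line) is the jump from n = 8 to n = 5:
E_8 = -13.6057 × 6² / 8² = -7.6532063 eV
E_5 = -13.6057 × 6² / 5² = -19.5922080 eV
ΔE = E_8 - E_5 = 11.9390017 eV

λ = hc/E = 1239.84 eV·nm / 11.9390017 eV
λ = 103.8479 nm

This is the γ-line of the Pfund series in C⁵⁺.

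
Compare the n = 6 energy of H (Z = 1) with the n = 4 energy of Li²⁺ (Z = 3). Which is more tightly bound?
Li²⁺ at n = 4 (E = -7.653206 eV)

Using E_n = -13.6057 Z² / n² eV:

H (Z = 1) at n = 6:
E = -13.6057 × 1² / 6² = -13.6057 × 1 / 36 = -0.377936111 eV

Li²⁺ (Z = 3) at n = 4:
E = -13.6057 × 3² / 4² = -13.6057 × 9 / 16 = -7.653206250 eV

Since -7.653206250 eV < -0.377936111 eV,
Li²⁺ at n = 4 is more tightly bound (requires more energy to ionize).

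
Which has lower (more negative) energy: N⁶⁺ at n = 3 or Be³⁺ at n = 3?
N⁶⁺ at n = 3 (E = -74.075 eV)

Using E_n = -13.6057 Z² / n² eV:

N⁶⁺ (Z = 7) at n = 3:
E = -13.6057 × 7² / 3² = -13.6057 × 49 / 9 = -74.075478 eV

Be³⁺ (Z = 4) at n = 3:
E = -13.6057 × 4² / 3² = -13.6057 × 16 / 9 = -24.187911 eV

Since -74.075478 eV < -24.187911 eV,
N⁶⁺ at n = 3 is more tightly bound (requires more energy to ionize).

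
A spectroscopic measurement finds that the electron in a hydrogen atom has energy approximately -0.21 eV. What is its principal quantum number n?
n = 8

The exact energy levels follow E_n = -13.6057 eV / n².

The measured value (-0.21 eV) is reported to only 2 significant figures, so we must test candidate n values and see which one matches to that precision.

Candidate energies:
  n = 6:  E = -13.6057/6² = -0.37794 eV
  n = 7:  E = -13.6057/7² = -0.27767 eV
  n = 8:  E = -13.6057/8² = -0.21259 eV  ← matches
  n = 9:  E = -13.6057/9² = -0.16797 eV
  n = 10:  E = -13.6057/10² = -0.13606 eV

Checking against the measurement of -0.21 eV (2 sig figs), only n = 8 agrees:
E_8 = -0.21259 eV, which rounds to -0.21 eV ✓

Therefore n = 8.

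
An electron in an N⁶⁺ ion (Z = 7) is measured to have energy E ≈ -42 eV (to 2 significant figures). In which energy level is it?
n = 4

The exact energy levels follow E_n = -13.6057 Z² / n² eV with Z = 7.

The measured value (-42 eV) is reported to only 2 significant figures, so we must test candidate n values and see which one matches to that precision.

Candidate energies:
  n = 2:  E = -13.6057 × 7² / 2² = -166.66983 eV
  n = 3:  E = -13.6057 × 7² / 3² = -74.07548 eV
  n = 4:  E = -13.6057 × 7² / 4² = -41.66746 eV  ← matches
  n = 5:  E = -13.6057 × 7² / 5² = -26.66717 eV
  n = 6:  E = -13.6057 × 7² / 6² = -18.51887 eV

Checking against the measurement of -42 eV (2 sig figs), only n = 4 agrees:
E_4 = -41.66746 eV, which rounds to -42 eV ✓

Therefore n = 4.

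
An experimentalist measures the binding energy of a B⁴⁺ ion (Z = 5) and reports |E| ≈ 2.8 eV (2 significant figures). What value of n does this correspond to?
n = 11

The exact energy levels follow E_n = -13.6057 Z² / n² eV with Z = 5.

The measured value (-2.8 eV) is reported to only 2 significant figures, so we must test candidate n values and see which one matches to that precision.

Candidate energies:
  n = 9:  E = -13.6057 × 5² / 9² = -4.19929 eV
  n = 10:  E = -13.6057 × 5² / 10² = -3.40143 eV
  n = 11:  E = -13.6057 × 5² / 11² = -2.81110 eV  ← matches
  n = 12:  E = -13.6057 × 5² / 12² = -2.36210 eV
  n = 13:  E = -13.6057 × 5² / 13² = -2.01268 eV

Checking against the measurement of -2.8 eV (2 sig figs), only n = 11 agrees:
E_11 = -2.81110 eV, which rounds to -2.8 eV ✓

Therefore n = 11.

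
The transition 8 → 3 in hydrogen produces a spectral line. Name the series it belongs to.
Paschen series

The spectral series in hydrogen are named based on the final (lower) energy level:
- Lyman series: n_final = 1 (ultraviolet)
- Balmer series: n_final = 2 (visible/near-UV)
- Paschen series: n_final = 3 (infrared)
- Brackett series: n_final = 4 (infrared)
- Pfund series: n_final = 5 (far infrared)

Since this transition ends at n = 3, it belongs to the Paschen series.

For reference, this 8 → 3 line has photon energy
ΔE = 13.6057 eV × (1/3² - 1/8²) = 1.299155 eV,
corresponding to wavelength λ = hc/ΔE = 1239.84 eV·nm / 1.299155 eV = 954.34 nm in the infrared region.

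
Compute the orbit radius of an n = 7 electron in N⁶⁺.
0.3704 nm (or 3.7042 Å)

The Bohr radius formula is:
r_n = n² a₀ / Z

where a₀ = 0.0529177 nm is the Bohr radius.

For N⁶⁺ (Z = 7) at n = 7:
r_7 = 7² × 0.0529177 nm / 7
r_7 = 49 × 0.0529177 nm / 7
r_7 = 2.59297 nm / 7
r_7 = 0.3704 nm

The electron orbits at approximately 0.3704 nm from the nucleus.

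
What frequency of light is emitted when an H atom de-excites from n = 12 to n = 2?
7.9962e+14 Hz

First, find the transition energy:
E_12 = -13.6057 / 12² = -0.0944840 eV
E_2 = -13.6057 / 2² = -3.4014250 eV
|ΔE| = |E_2 - E_12| = 3.3069410 eV

Convert to Joules: E = 3.3069410 eV × (1.602177 × 10⁻¹⁹ J/eV) = 5.298305e-19 J

Using E = hf:
f = E/h = 5.298305e-19 J / (6.62607 × 10⁻³⁴ J·s)
f = 7.9962e+14 Hz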